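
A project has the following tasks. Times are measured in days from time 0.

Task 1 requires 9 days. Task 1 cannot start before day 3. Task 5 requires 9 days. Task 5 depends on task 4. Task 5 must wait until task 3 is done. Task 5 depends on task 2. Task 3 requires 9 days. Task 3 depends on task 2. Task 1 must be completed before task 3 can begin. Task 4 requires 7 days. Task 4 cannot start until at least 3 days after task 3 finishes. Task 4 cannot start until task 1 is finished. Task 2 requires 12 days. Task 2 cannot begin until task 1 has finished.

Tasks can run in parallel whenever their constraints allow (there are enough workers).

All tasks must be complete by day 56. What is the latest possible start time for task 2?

To finish by day 56, task 5 (duration 9) must start no later than day 47.
Task 4 has to be done before task 5 (must start by day 47). That means finishing by day 47, i.e. starting by 47 − 7 = day 40.
Task 3 must finish in time for task 4 (must start by day 40, minus 3-day gap → day 37); task 5 (must start by day 47). The tightest is day 37, so task 3 must start by 37 − 9 = day 28.
Task 2 feeds task 3 (must start by day 28); task 5 (must start by day 47). Taking the minimum, task 2 must finish by day 28 and start by 28 − 12 = day 16.

16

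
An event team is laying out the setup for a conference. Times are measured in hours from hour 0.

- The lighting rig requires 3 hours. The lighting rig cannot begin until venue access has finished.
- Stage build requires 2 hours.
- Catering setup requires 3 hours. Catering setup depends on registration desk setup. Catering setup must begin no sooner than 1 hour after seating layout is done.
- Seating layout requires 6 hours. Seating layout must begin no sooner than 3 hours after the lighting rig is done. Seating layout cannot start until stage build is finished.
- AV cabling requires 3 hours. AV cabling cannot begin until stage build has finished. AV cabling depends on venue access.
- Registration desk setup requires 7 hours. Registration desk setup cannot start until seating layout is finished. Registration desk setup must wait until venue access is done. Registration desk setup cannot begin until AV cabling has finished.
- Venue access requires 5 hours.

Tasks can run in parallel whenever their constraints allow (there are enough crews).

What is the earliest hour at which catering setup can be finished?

27

Stage build can start immediately at hour 0; it finishes at hour 2.
Nothing blocks venue access, so it runs from hour 0 to hour 5.
AV cabling needs all of stage build (finishes hour 2); venue access (finishes hour 5). That puts its earliest start at hour 5; it finishes at 5 + 3 = hour 8.
After venue access (finishes hour 5), the lighting rig can start at hour 5 and finishes at hour 8.
Seating layout cannot start until the lighting rig (finishes hour 8, plus 3-hour gap → hour 11); stage build (finishes hour 2). The controlling bound is hour 11, so seating layout finishes at 11 + 6 = hour 17.
Registration desk setup needs all of seating layout (finishes hour 17); venue access (finishes hour 5); AV cabling (finishes hour 8). That puts its earliest start at hour 17; it finishes at 17 + 7 = hour 24.
For catering setup: registration desk setup (finishes hour 24); seating layout (finishes hour 17, plus 1-hour gap → hour 18). Taking the maximum gives a start of hour 24, and it finishes at 24 + 3 = hour 27.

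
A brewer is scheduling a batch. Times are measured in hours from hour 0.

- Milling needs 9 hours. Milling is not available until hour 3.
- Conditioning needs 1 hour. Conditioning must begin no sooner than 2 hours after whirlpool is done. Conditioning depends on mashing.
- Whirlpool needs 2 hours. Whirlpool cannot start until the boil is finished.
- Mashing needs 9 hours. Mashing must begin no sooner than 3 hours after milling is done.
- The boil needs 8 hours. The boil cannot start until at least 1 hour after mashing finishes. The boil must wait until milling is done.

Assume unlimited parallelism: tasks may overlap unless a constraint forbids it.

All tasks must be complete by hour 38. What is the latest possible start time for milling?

Conditioning must finish by hour 38; it takes 1 hour, so it must start by 38 − 1 = hour 37.
Since conditioning (must start by hour 37, minus 2-hour gap → hour 35) depends on it, whirlpool must finish by hour 35. Backing off its 2-hour duration gives a latest start of hour 33.
Since whirlpool (must start by hour 33) depends on it, the boil must finish by hour 33. Backing off its 8-hour duration gives a latest start of hour 25.
For mashing: the boil (must start by hour 25, minus 1-hour gap → hour 24); conditioning (must start by hour 37). The most restrictive is hour 24; with a 9-hour duration, mashing must start by hour 15.
For milling: mashing (must start by hour 15, minus 3-hour gap → hour 12); the boil (must start by hour 25). The most restrictive is hour 12; with a 9-hour duration, milling must start by hour 3.

3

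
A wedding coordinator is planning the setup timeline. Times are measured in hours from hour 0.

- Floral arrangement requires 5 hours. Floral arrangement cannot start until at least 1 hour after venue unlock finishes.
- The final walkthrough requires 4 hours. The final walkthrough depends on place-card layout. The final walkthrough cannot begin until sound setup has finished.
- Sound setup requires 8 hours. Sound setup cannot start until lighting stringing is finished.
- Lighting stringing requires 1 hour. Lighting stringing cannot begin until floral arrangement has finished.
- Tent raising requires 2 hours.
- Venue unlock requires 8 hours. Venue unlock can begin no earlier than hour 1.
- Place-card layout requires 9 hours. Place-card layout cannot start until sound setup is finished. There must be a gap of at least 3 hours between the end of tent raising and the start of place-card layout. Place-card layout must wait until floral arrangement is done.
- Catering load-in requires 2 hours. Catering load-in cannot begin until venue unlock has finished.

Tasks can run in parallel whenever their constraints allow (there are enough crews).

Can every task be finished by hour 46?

Yes

Tent raising has no prerequisites, so it starts at hour 0 and finishes at hour 2.
Venue unlock waits on its own release at hour 1, so it starts at hour 1 and finishes at 1 + 8 = hour 9.
Catering load-in waits on venue unlock (finishes hour 9), so it starts at hour 9 and finishes at 9 + 2 = hour 11.
Floral arrangement waits on venue unlock (finishes hour 9, plus 1-hour gap → hour 10), so it starts at hour 10 and finishes at 10 + 5 = hour 15.
After floral arrangement (finishes hour 15), lighting stringing can start at hour 15 and finishes at hour 16.
Sound setup cannot begin until lighting stringing (finishes hour 16). It runs from hour 16 to 16 + 8 = hour 24.
For place-card layout: sound setup (finishes hour 24); tent raising (finishes hour 2, plus 3-hour gap → hour 5); floral arrangement (finishes hour 15). Taking the maximum gives a start of hour 24, and it finishes at 24 + 9 = hour 33.
For the final walkthrough: place-card layout (finishes hour 33); sound setup (finishes hour 24). Taking the maximum gives a start of hour 33, and it finishes at 33 + 4 = hour 37.
Every task is finished by hour 37, which is no later than the deadline of 46, so the schedule is feasible.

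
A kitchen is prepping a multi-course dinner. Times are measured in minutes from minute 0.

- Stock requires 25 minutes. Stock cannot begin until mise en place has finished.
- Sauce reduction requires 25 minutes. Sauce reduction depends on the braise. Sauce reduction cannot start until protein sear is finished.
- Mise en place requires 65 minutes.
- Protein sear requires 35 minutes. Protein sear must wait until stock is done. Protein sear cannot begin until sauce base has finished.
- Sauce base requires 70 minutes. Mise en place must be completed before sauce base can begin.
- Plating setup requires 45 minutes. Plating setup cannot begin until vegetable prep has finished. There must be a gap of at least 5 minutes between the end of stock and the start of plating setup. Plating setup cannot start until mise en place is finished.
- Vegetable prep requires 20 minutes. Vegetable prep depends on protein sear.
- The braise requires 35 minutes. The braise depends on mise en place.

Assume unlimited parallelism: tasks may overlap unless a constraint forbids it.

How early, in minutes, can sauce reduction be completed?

Nothing blocks mise en place, so it runs from minute 0 to minute 65.
After mise en place (finishes minute 65), the braise can start at minute 65 and finishes at minute 100.
After mise en place (finishes minute 65), sauce base can start at minute 65 and finishes at minute 135.
Stock cannot begin until mise en place (finishes minute 65). It runs from minute 65 to 65 + 25 = minute 90.
For protein sear: stock (finishes minute 90); sauce base (finishes minute 135). Taking the maximum gives a start of minute 135, and it finishes at 135 + 35 = minute 170.
Sauce reduction cannot start until the braise (finishes minute 100); protein sear (finishes minute 170). The controlling bound is minute 170, so sauce reduction finishes at 170 + 25 = minute 195.

195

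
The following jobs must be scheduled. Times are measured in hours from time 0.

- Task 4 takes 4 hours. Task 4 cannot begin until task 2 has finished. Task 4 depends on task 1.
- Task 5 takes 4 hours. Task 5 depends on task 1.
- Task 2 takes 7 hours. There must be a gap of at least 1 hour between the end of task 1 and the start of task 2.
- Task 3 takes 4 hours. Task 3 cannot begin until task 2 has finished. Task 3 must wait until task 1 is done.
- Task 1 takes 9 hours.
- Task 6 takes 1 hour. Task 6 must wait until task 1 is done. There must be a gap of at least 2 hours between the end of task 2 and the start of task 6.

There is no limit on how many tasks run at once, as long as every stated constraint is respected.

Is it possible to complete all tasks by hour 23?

Task 1 has no prerequisites, so it starts at hour 0 and finishes at hour 9.
Task 5 cannot begin until task 1 (finishes hour 9). It runs from hour 9 to 9 + 4 = hour 13.
Task 2 cannot begin until task 1 (finishes hour 9, plus 1-hour gap → hour 10). It runs from hour 10 to 10 + 7 = hour 17.
For task 6: task 1 (finishes hour 9); task 2 (finishes hour 17, plus 2-hour gap → hour 19). Taking the maximum gives a start of hour 19, and it finishes at 19 + 1 = hour 20.
For task 4: task 2 (finishes hour 17); task 1 (finishes hour 9). Taking the maximum gives a start of hour 17, and it finishes at 17 + 4 = hour 21.
Task 3 has to wait for task 2 (finishes hour 17); task 1 (finishes hour 9). The latest of these is hour 17, so task 3 runs hour 17 to 17 + 4 = hour 21.
Every task is finished by hour 21, which is no later than the deadline of 23, so the schedule is feasible.

Yes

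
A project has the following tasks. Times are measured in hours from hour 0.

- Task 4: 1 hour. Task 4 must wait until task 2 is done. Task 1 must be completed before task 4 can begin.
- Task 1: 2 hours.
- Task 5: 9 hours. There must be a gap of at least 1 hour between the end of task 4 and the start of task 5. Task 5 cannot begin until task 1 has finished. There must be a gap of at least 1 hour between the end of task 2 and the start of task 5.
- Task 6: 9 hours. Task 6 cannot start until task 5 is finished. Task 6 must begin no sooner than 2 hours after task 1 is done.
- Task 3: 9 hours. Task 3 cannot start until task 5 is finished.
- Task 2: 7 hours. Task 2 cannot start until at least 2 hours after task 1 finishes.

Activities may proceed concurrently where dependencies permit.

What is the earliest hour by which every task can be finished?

31

Task 1 has no prerequisites, so it starts at hour 0 and finishes at hour 2.
Task 2 waits on task 1 (finishes hour 2, plus 2-hour gap → hour 4), so it starts at hour 4 and finishes at 4 + 7 = hour 11.
For task 4: task 2 (finishes hour 11); task 1 (finishes hour 2). Taking the maximum gives a start of hour 11, and it finishes at 11 + 1 = hour 12.
Task 5 cannot start until task 4 (finishes hour 12, plus 1-hour gap → hour 13); task 1 (finishes hour 2); task 2 (finishes hour 11, plus 1-hour gap → hour 12). The controlling bound is hour 13, so task 5 finishes at 13 + 9 = hour 22.
For task 6: task 5 (finishes hour 22); task 1 (finishes hour 2, plus 2-hour gap → hour 4). Taking the maximum gives a start of hour 22, and it finishes at 22 + 9 = hour 31.
Task 3 waits on task 5 (finishes hour 22), so it starts at hour 22 and finishes at 22 + 9 = hour 31.
All tasks are finished once the last one completes. Finish times: Task 1 at 2, Task 2 at 11, Task 3 at 31, Task 4 at 12, Task 5 at 22, Task 6 at 31. The latest is hour 31.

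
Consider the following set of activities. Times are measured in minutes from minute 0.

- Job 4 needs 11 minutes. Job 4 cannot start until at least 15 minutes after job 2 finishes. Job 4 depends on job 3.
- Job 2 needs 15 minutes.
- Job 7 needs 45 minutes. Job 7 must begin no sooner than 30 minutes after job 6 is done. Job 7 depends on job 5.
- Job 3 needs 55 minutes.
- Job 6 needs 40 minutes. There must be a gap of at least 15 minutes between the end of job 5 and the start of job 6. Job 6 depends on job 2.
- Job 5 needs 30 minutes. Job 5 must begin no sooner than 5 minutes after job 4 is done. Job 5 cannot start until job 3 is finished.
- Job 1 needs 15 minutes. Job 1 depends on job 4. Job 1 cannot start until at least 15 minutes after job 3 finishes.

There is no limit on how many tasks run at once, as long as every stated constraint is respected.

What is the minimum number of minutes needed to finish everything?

Job 3 can start immediately at minute 0; it finishes at minute 55.
Job 2 can start immediately at minute 0; it finishes at minute 15.
For job 4: job 2 (finishes minute 15, plus 15-minute gap → minute 30); job 3 (finishes minute 55). Taking the maximum gives a start of minute 55, and it finishes at 55 + 11 = minute 66.
For job 5: job 4 (finishes minute 66, plus 5-minute gap → minute 71); job 3 (finishes minute 55). Taking the maximum gives a start of minute 71, and it finishes at 71 + 30 = minute 101.
Job 6 cannot start until job 5 (finishes minute 101, plus 15-minute gap → minute 116); job 2 (finishes minute 15). The controlling bound is minute 116, so job 6 finishes at 116 + 40 = minute 156.
Job 7 cannot start until job 6 (finishes minute 156, plus 30-minute gap → minute 186); job 5 (finishes minute 101). The controlling bound is minute 186, so job 7 finishes at 186 + 45 = minute 231.
Job 1 needs all of job 4 (finishes minute 66); job 3 (finishes minute 55, plus 15-minute gap → minute 70). That puts its earliest start at minute 70; it finishes at 70 + 15 = minute 85.
All tasks are finished once the last one completes. Finish times: Job 1 at 85, Job 2 at 15, Job 3 at 55, Job 4 at 66, Job 5 at 101, Job 6 at 156, Job 7 at 231. The latest is minute 231.

231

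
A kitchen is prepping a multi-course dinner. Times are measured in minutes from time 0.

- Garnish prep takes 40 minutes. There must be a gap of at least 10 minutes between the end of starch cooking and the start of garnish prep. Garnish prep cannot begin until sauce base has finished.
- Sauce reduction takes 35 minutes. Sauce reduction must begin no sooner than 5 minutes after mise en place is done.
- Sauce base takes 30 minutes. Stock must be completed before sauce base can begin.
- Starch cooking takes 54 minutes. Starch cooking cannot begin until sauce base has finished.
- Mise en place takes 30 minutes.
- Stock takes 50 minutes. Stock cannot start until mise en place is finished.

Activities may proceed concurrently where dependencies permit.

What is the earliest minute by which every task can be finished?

Mise en place has no prerequisites, so it starts at minute 0 and finishes at minute 30.
Sauce reduction cannot begin until mise en place (finishes minute 30, plus 5-minute gap → minute 35). It runs from minute 35 to 35 + 35 = minute 70.
Stock waits on mise en place (finishes minute 30), so it starts at minute 30 and finishes at 30 + 50 = minute 80.
After stock (finishes minute 80), sauce base can start at minute 80 and finishes at minute 110.
Starch cooking cannot begin until sauce base (finishes minute 110). It runs from minute 110 to 110 + 54 = minute 164.
For garnish prep: starch cooking (finishes minute 164, plus 10-minute gap → minute 174); sauce base (finishes minute 110). Taking the maximum gives a start of minute 174, and it finishes at 174 + 40 = minute 214.
All tasks are finished once the last one completes. Finish times: Mise en place at 30, Stock at 80, Sauce base at 110, Sauce reduction at 70, Starch cooking at 164, Garnish prep at 214. The latest is minute 214.

214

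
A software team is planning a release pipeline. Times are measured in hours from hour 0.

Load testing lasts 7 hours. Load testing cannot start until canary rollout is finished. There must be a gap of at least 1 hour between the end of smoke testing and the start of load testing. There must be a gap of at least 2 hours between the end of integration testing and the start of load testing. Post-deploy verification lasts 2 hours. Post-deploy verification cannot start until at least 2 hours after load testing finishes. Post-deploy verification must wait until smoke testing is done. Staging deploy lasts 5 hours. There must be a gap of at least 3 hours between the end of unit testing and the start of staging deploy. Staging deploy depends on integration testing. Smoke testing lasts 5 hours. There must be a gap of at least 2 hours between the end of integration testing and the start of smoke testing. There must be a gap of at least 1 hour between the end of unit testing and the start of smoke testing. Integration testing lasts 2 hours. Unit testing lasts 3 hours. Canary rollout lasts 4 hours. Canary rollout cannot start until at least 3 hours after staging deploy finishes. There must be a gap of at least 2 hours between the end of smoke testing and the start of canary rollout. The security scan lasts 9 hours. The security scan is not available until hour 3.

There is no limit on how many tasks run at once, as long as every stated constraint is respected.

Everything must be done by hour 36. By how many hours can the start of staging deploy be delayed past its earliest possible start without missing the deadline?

Nothing blocks integration testing, so it runs from hour 0 to hour 2.
Nothing blocks unit testing, so it runs from hour 0 to hour 3.
Staging deploy has to wait for unit testing (finishes hour 3, plus 3-hour gap → hour 6); integration testing (finishes hour 2). The latest of these is hour 6, so staging deploy runs hour 6 to 6 + 5 = hour 11.

Working backward from the deadline:
To finish by hour 36, post-deploy verification (duration 2) must start no later than hour 34.
Load testing has to be done before post-deploy verification (must start by hour 34, minus 2-hour gap → hour 32). That means finishing by hour 32, i.e. starting by 32 − 7 = hour 25.
Canary rollout must finish before load testing (must start by hour 25). With a 4-hour duration, canary rollout must start by 25 − 4 = hour 21.
Staging deploy has to be done before canary rollout (must start by hour 21, minus 3-hour gap → hour 18). That means finishing by hour 18, i.e. starting by 18 − 5 = hour 13.
So staging deploy can start as early as hour 6 and as late as hour 13, giving 13 − 6 = 7 hours of slack.

7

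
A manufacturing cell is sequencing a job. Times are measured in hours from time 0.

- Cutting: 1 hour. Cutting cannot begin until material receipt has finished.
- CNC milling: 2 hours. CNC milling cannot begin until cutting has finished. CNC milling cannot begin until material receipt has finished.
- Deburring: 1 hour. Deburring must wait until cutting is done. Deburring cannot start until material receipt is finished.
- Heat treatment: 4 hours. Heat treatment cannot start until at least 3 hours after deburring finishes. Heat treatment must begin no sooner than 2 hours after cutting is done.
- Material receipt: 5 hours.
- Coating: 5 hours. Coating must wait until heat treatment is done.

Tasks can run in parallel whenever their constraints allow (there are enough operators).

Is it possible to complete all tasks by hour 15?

Material receipt can start immediately at hour 0; it finishes at hour 5.
Cutting cannot begin until material receipt (finishes hour 5). It runs from hour 5 to 5 + 1 = hour 6.
CNC milling has to wait for cutting (finishes hour 6); material receipt (finishes hour 5). The latest of these is hour 6, so CNC milling runs hour 6 to 6 + 2 = hour 8.
For deburring: cutting (finishes hour 6); material receipt (finishes hour 5). Taking the maximum gives a start of hour 6, and it finishes at 6 + 1 = hour 7.
Heat treatment needs all of deburring (finishes hour 7, plus 3-hour gap → hour 10); cutting (finishes hour 6, plus 2-hour gap → hour 8). That puts its earliest start at hour 10; it finishes at 10 + 4 = hour 14.
Coating waits on heat treatment (finishes hour 14), so it starts at hour 14 and finishes at 14 + 5 = hour 19.
The earliest everything can be done is hour 19, which is after the deadline of 15, so it is not possible.

No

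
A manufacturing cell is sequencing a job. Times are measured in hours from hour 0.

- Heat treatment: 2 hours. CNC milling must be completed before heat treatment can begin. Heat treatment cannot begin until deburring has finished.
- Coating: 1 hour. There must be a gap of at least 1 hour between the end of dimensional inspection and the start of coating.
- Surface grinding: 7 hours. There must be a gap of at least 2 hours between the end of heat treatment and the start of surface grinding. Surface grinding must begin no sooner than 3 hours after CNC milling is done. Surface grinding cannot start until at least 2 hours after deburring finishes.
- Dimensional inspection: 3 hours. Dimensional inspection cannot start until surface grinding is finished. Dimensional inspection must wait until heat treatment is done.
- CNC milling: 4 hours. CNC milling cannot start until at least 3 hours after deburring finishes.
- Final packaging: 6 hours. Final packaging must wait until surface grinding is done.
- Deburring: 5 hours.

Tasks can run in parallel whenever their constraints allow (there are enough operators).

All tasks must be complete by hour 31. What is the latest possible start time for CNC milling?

10

Coating must finish by hour 31; it takes 1 hour, so it must start by 31 − 1 = hour 30.
Dimensional inspection feeds into coating (must start by hour 30, minus 1-hour gap → hour 29); so dimensional inspection must finish by hour 29 and therefore start by hour 26.
Final packaging has no dependents, so it just needs to finish by hour 31. Starting by 31 − 6 = hour 25 achieves that.
Surface grinding feeds dimensional inspection (must start by hour 26); final packaging (must start by hour 25). Taking the minimum, surface grinding must finish by hour 25 and start by 25 − 7 = hour 18.
For heat treatment: surface grinding (must start by hour 18, minus 2-hour gap → hour 16); dimensional inspection (must start by hour 26). The most restrictive is hour 16; with a 2-hour duration, heat treatment must start by hour 14.
CNC milling has several dependents: heat treatment (must start by hour 14); surface grinding (must start by hour 18, minus 3-hour gap → hour 15). The earliest of those limits is hour 14, so CNC milling must start by 14 − 4 = hour 10.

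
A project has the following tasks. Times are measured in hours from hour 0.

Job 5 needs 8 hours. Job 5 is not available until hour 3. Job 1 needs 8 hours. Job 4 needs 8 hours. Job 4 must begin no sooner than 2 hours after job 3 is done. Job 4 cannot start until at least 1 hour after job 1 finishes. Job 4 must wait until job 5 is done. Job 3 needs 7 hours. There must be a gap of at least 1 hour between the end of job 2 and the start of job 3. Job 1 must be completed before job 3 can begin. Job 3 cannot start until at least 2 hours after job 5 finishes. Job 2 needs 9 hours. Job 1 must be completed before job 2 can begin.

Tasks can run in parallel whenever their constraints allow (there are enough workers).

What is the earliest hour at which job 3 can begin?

18

Job 5 cannot begin until its own release at hour 3. It runs from hour 3 to 3 + 8 = hour 11.
Job 1 has no prerequisites, so it starts at hour 0 and finishes at hour 8.
Job 2 cannot begin until job 1 (finishes hour 8). It runs from hour 8 to 8 + 9 = hour 17.
Job 3 waits on job 2 (finishes hour 17, plus 1-hour gap → hour 18); job 1 (finishes hour 8); job 5 (finishes hour 11, plus 2-hour gap → hour 13). The latest of these is hour 18, which is the earliest job 3 can start.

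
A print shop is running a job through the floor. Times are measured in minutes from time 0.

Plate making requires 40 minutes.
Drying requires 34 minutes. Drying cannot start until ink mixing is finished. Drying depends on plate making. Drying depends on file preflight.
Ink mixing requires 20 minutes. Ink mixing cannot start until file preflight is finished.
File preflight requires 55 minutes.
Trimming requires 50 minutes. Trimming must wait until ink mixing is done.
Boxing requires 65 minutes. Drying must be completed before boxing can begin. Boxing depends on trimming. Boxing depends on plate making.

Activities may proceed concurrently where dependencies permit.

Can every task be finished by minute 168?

No

Nothing blocks plate making, so it runs from minute 0 to minute 40.
Nothing blocks file preflight, so it runs from minute 0 to minute 55.
Ink mixing waits on file preflight (finishes minute 55), so it starts at minute 55 and finishes at 55 + 20 = minute 75.
Trimming cannot begin until ink mixing (finishes minute 75). It runs from minute 75 to 75 + 50 = minute 125.
Drying cannot start until ink mixing (finishes minute 75); plate making (finishes minute 40); file preflight (finishes minute 55). The controlling bound is minute 75, so drying finishes at 75 + 34 = minute 109.
For boxing: drying (finishes minute 109); trimming (finishes minute 125); plate making (finishes minute 40). Taking the maximum gives a start of minute 125, and it finishes at 125 + 65 = minute 190.
The earliest everything can be done is minute 190, which is after the deadline of 168, so it is not possible.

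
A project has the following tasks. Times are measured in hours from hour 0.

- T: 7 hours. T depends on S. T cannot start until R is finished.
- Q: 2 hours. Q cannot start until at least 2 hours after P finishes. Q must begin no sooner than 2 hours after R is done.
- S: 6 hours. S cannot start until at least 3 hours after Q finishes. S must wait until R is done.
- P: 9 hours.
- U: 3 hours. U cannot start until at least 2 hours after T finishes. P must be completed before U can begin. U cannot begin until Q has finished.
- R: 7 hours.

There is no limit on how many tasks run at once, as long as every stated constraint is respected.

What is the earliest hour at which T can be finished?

Nothing blocks R, so it runs from hour 0 to hour 7.
Nothing blocks P, so it runs from hour 0 to hour 9.
For Q: P (finishes hour 9, plus 2-hour gap → hour 11); R (finishes hour 7, plus 2-hour gap → hour 9). Taking the maximum gives a start of hour 11, and it finishes at 11 + 2 = hour 13.
S needs all of Q (finishes hour 13, plus 3-hour gap → hour 16); R (finishes hour 7). That puts its earliest start at hour 16; it finishes at 16 + 6 = hour 22.
T cannot start until S (finishes hour 22); R (finishes hour 7). The controlling bound is hour 22, so T finishes at 22 + 7 = hour 29.

29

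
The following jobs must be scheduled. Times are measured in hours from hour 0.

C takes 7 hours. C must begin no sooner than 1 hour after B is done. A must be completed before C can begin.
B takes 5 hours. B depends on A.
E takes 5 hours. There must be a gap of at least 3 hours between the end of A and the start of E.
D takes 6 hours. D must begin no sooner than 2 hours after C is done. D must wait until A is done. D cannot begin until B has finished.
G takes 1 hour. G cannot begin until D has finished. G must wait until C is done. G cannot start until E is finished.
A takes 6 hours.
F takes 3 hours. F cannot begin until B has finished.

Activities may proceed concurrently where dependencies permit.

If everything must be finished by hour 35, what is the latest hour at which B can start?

13

G has no dependents, so it just needs to finish by hour 35. Starting by 35 − 1 = hour 34 achieves that.
D has to be done before G (must start by hour 34). That means finishing by hour 34, i.e. starting by 34 − 6 = hour 28.
C has several dependents: D (must start by hour 28, minus 2-hour gap → hour 26); G (must start by hour 34). The earliest of those limits is hour 26, so C must start by 26 − 7 = hour 19.
Nothing follows F; the deadline of hour 35 is its only limit. It must start by 35 − 3 = hour 32.
For B: C (must start by hour 19, minus 1-hour gap → hour 18); D (must start by hour 28); F (must start by hour 32). The most restrictive is hour 18; with a 5-hour duration, B must start by hour 13.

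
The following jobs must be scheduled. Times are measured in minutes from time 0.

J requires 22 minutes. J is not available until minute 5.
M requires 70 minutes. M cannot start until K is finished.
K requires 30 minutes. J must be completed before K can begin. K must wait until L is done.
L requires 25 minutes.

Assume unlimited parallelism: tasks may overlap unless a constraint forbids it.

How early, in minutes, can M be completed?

L has no prerequisites, so it starts at minute 0 and finishes at minute 25.
After its own release at minute 5, J can start at minute 5 and finishes at minute 27.
K needs all of J (finishes minute 27); L (finishes minute 25). That puts its earliest start at minute 27; it finishes at 27 + 30 = minute 57.
After K (finishes minute 57), M can start at minute 57 and finishes at minute 127.

127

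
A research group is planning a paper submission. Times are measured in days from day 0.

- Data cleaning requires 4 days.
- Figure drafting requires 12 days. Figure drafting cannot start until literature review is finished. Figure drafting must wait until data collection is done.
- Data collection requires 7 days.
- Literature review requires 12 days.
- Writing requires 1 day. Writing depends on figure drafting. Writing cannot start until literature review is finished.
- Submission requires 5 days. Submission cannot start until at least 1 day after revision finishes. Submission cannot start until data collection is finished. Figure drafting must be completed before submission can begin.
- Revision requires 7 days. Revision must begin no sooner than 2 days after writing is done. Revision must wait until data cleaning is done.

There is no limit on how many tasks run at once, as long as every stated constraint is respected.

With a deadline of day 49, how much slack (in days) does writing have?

Data collection can start immediately at day 0; it finishes at day 7.
Literature review can start immediately at day 0; it finishes at day 12.
Figure drafting cannot start until literature review (finishes day 12); data collection (finishes day 7). The controlling bound is day 12, so figure drafting finishes at 12 + 12 = day 24.
Writing has to wait for figure drafting (finishes day 24); literature review (finishes day 12). The latest of these is day 24, so writing runs day 24 to 24 + 1 = day 25.

Working backward from the deadline:
To finish by day 49, submission (duration 5) must start no later than day 44.
Revision has to be done before submission (must start by day 44, minus 1-day gap → day 43). That means finishing by day 43, i.e. starting by 43 − 7 = day 36.
Writing has to be done before revision (must start by day 36, minus 2-day gap → day 34). That means finishing by day 34, i.e. starting by 34 − 1 = day 33.
So writing can start as early as day 24 and as late as day 33, giving 33 − 24 = 9 days of slack.

9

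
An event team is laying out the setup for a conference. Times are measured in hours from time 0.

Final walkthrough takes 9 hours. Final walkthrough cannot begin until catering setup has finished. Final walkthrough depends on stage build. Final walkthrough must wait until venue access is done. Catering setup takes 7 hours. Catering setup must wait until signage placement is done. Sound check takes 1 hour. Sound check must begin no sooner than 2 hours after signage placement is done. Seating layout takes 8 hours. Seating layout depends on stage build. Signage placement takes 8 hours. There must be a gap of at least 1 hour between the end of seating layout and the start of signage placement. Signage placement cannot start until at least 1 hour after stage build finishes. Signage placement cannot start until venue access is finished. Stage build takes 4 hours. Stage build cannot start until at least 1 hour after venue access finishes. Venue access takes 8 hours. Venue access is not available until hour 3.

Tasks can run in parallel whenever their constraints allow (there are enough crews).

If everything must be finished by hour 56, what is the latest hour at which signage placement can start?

32

Nothing follows final walkthrough; the deadline of hour 56 is its only limit. It must start by 56 − 9 = hour 47.
Catering setup has to be done before final walkthrough (must start by hour 47). That means finishing by hour 47, i.e. starting by 47 − 7 = hour 40.
Sound check must finish by hour 56; it takes 1 hour, so it must start by 56 − 1 = hour 55.
Signage placement has several dependents: catering setup (must start by hour 40); sound check (must start by hour 55, minus 2-hour gap → hour 53). The earliest of those limits is hour 40, so signage placement must start by 40 − 8 = hour 32.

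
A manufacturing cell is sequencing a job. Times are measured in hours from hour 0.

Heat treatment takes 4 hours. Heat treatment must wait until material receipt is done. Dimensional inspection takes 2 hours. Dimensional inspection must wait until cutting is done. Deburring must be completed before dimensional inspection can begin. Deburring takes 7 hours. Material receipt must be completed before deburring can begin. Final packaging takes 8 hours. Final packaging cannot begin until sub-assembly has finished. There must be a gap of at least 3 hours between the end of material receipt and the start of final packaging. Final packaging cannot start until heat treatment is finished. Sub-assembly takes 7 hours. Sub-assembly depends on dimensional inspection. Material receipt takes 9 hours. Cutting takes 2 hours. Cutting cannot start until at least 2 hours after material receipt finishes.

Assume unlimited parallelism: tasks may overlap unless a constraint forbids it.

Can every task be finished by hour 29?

Nothing blocks material receipt, so it runs from hour 0 to hour 9.
Heat treatment waits on material receipt (finishes hour 9), so it starts at hour 9 and finishes at 9 + 4 = hour 13.
After material receipt (finishes hour 9), deburring can start at hour 9 and finishes at hour 16.
After material receipt (finishes hour 9, plus 2-hour gap → hour 11), cutting can start at hour 11 and finishes at hour 13.
Dimensional inspection cannot start until cutting (finishes hour 13); deburring (finishes hour 16). The controlling bound is hour 16, so dimensional inspection finishes at 16 + 2 = hour 18.
After dimensional inspection (finishes hour 18), sub-assembly can start at hour 18 and finishes at hour 25.
For final packaging: sub-assembly (finishes hour 25); material receipt (finishes hour 9, plus 3-hour gap → hour 12); heat treatment (finishes hour 13). Taking the maximum gives a start of hour 25, and it finishes at 25 + 8 = hour 33.
The earliest everything can be done is hour 33, which is after the deadline of 29, so it is not possible.

No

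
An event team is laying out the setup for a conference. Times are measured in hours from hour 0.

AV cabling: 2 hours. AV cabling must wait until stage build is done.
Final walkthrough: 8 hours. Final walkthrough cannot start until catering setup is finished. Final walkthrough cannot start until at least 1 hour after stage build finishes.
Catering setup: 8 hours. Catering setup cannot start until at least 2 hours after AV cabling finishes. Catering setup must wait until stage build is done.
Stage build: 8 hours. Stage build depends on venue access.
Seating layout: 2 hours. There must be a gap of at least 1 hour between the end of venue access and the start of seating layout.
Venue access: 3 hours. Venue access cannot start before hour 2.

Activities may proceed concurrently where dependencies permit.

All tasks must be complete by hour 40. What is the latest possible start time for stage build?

Final walkthrough must finish by hour 40; it takes 8 hours, so it must start by 40 − 8 = hour 32.
Catering setup feeds into final walkthrough (must start by hour 32); so catering setup must finish by hour 32 and therefore start by hour 24.
AV cabling must finish before catering setup (must start by hour 24, minus 2-hour gap → hour 22). With a 2-hour duration, AV cabling must start by 22 − 2 = hour 20.
Stage build feeds AV cabling (must start by hour 20); catering setup (must start by hour 24); final walkthrough (must start by hour 32, minus 1-hour gap → hour 31). Taking the minimum, stage build must finish by hour 20 and start by 20 − 8 = hour 12.

12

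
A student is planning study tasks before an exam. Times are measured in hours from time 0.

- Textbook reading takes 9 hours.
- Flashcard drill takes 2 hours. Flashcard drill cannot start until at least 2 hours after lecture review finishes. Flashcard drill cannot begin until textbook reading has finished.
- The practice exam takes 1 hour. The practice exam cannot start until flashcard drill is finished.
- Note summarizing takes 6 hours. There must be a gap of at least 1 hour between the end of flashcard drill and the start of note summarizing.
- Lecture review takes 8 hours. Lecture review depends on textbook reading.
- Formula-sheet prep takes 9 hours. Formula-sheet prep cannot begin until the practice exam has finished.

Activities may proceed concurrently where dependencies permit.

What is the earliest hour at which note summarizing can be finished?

28

Nothing blocks textbook reading, so it runs from hour 0 to hour 9.
Lecture review waits on textbook reading (finishes hour 9), so it starts at hour 9 and finishes at 9 + 8 = hour 17.
Flashcard drill has to wait for lecture review (finishes hour 17, plus 2-hour gap → hour 19); textbook reading (finishes hour 9). The latest of these is hour 19, so flashcard drill runs hour 19 to 19 + 2 = hour 21.
After flashcard drill (finishes hour 21, plus 1-hour gap → hour 22), note summarizing can start at hour 22 and finishes at hour 28.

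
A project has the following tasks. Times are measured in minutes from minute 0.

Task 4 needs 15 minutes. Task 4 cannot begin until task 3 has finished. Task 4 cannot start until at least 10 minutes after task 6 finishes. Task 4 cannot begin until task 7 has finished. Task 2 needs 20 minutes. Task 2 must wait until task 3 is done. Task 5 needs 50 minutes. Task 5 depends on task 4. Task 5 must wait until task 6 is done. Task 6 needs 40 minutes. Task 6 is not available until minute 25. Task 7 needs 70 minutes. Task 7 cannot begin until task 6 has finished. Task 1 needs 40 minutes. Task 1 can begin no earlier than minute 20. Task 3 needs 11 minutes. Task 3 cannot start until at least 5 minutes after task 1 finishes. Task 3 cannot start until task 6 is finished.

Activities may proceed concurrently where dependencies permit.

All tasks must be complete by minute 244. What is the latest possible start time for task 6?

69

Nothing follows task 2; the deadline of minute 244 is its only limit. It must start by 244 − 20 = minute 224.
Task 5 must finish by minute 244; it takes 50 minutes, so it must start by 244 − 50 = minute 194.
Task 4 feeds into task 5 (must start by minute 194); so task 4 must finish by minute 194 and therefore start by minute 179.
Task 3 feeds task 2 (must start by minute 224); task 4 (must start by minute 179). Taking the minimum, task 3 must finish by minute 179 and start by 179 − 11 = minute 168.
Since task 4 (must start by minute 179) depends on it, task 7 must finish by minute 179. Backing off its 70-minute duration gives a latest start of minute 109.
Task 6 must finish in time for task 3 (must start by minute 168); task 4 (must start by minute 179, minus 10-minute gap → minute 169); task 5 (must start by minute 194); task 7 (must start by minute 109). The tightest is minute 109, so task 6 must start by 109 − 40 = minute 69.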